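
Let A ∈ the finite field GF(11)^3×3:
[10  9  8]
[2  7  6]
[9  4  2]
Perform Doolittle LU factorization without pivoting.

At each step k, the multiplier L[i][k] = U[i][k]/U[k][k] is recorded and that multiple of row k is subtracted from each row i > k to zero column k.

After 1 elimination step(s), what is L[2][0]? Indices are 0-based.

L[2][0] = 2

Step 1: pivot at (0,0) is 10.
  row1 ← row1 − (9)·row0  ⇒  L[1][0]=9, U row1=(0, 3, 0)
  row2 ← row2 − (2)·row0  ⇒  L[2][0]=2, U row2=(0, 8, 8)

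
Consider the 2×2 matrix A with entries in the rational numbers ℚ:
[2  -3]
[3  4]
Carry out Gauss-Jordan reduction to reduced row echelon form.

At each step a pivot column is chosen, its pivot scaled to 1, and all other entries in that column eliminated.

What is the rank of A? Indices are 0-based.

rank = 2

step 1: normalize row 0 (÷2) = (1, -3/2)
  row 1: subtract 3×row0 = (0, 17/2)
step 2: normalize row 1 (÷17/2) = (0, 1)
  row 0: subtract -3/2×row1 = (1, 0)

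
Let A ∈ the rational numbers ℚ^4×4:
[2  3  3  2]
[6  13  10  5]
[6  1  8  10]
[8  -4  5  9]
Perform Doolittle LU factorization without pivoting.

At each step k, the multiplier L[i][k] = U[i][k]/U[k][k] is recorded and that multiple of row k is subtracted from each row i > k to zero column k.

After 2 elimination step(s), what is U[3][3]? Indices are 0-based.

U[3][3] = -3

[col 0] pivot 2
  R1 -= 3*R0 → (0, 4, 1, -1)  (L[1][0] := 3)
  R2 -= 3*R0 → (0, -8, -1, 4)  (L[2][0] := 3)
  R3 -= 4*R0 → (0, -16, -7, 1)  (L[3][0] := 4)
[col 1] pivot 4
  R2 -= -2*R1 → (0, 0, 1, 2)  (L[2][1] := -2)
  R3 -= -4*R1 → (0, 0, -3, -3)  (L[3][1] := -4)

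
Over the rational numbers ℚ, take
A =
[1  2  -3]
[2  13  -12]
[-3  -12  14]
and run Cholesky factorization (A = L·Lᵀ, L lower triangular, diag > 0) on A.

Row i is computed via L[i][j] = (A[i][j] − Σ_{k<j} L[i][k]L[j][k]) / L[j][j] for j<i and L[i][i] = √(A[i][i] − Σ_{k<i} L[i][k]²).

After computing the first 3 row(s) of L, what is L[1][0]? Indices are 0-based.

Step 1: L[0][0] = √(1) = 1.
  L[1][0] = (2) / L[0][0] = 2.
Step 2: L[1][1] = √(9) = 3.
  L[2][0] = (-3) / L[0][0] = -3.
  L[2][1] = (-6) / L[1][1] = -2.
Step 3: L[2][2] = √(1) = 1.

L[1][0] = 2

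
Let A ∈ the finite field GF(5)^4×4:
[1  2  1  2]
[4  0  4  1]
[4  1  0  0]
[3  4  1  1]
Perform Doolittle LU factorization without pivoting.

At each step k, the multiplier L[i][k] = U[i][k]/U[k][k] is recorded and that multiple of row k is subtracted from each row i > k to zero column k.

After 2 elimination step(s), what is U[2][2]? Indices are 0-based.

U[2][2] = 1

[col 0] pivot 1
  R1 -= 4*R0 → (0, 2, 0, 3)  (L[1][0] := 4)
  R2 -= 4*R0 → (0, 3, 1, 2)  (L[2][0] := 4)
  R3 -= 3*R0 → (0, 3, 3, 0)  (L[3][0] := 3)
[col 1] pivot 2
  R2 -= 4*R1 → (0, 0, 1, 0)  (L[2][1] := 4)
  R3 -= 4*R1 → (0, 0, 3, 3)  (L[3][1] := 4)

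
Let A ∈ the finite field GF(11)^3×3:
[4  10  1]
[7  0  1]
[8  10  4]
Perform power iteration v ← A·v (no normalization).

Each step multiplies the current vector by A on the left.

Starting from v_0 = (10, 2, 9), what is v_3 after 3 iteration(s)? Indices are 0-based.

v_0 = (10, 2, 9).
v_1 = A·v_0 = (3, 2, 4).
v_2 = A·v_1 = (3, 3, 5).
v_3 = A·v_2 = (3, 4, 8).

v_3 = (3, 4, 8)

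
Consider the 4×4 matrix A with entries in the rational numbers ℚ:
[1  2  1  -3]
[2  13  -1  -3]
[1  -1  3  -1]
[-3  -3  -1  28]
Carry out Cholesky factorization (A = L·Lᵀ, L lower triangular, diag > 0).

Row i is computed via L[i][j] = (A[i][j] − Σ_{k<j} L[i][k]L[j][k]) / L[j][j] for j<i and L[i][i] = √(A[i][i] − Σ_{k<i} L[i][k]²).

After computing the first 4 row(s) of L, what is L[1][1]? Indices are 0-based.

L[1][1] = 3

Step 1: L[0][0] = √(1) = 1.
  L[1][0] = (2) / L[0][0] = 2.
Step 2: L[1][1] = √(9) = 3.
  L[2][0] = (1) / L[0][0] = 1.
  L[2][1] = (-3) / L[1][1] = -1.
Step 3: L[2][2] = √(1) = 1.
  L[3][0] = (-3) / L[0][0] = -3.
  L[3][1] = (3) / L[1][1] = 1.
  L[3][2] = (3) / L[2][2] = 3.
Step 4: L[3][3] = √(9) = 3.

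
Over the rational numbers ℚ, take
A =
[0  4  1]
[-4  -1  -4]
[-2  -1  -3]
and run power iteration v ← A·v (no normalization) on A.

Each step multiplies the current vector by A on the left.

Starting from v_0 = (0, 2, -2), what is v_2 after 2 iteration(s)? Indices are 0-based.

v_2 = (28, -46, -30)

v_0 = (0, 2, -2).
v_1 = A·v_0 = (6, 6, 4).
v_2 = A·v_1 = (28, -46, -30).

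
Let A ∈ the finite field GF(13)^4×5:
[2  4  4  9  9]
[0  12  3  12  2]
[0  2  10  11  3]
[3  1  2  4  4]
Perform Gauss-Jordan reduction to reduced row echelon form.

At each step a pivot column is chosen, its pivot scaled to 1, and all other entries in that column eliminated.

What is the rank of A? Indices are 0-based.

rank = 4

[1] R0 /= 2  ⇒  (1, 2, 2, 11, 11)
     R3 -= 3·R0  ⇒  (0, 8, 9, 10, 10)
[2] R1 /= 12  ⇒  (0, 1, 10, 1, 11)
     R0 -= 2·R1  ⇒  (1, 0, 8, 9, 2)
     R2 -= 2·R1  ⇒  (0, 0, 3, 9, 7)
     R3 -= 8·R1  ⇒  (0, 0, 7, 2, 0)
[3] R2 /= 3  ⇒  (0, 0, 1, 3, 11)
     R0 -= 8·R2  ⇒  (1, 0, 0, 11, 5)
     R1 -= 10·R2  ⇒  (0, 1, 0, 10, 5)
     R3 -= 7·R2  ⇒  (0, 0, 0, 7, 1)
[4] R3 /= 7  ⇒  (0, 0, 0, 1, 2)
     R0 -= 11·R3  ⇒  (1, 0, 0, 0, 9)
     R1 -= 10·R3  ⇒  (0, 1, 0, 0, 11)
     R2 -= 3·R3  ⇒  (0, 0, 1, 0, 5)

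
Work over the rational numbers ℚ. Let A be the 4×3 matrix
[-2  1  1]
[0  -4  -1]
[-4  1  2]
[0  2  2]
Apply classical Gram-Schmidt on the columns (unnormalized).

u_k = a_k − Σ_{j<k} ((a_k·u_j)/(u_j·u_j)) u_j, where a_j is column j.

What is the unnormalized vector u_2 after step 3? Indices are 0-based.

u_2 = (-16/101, 59/101, 8/101, 122/101)

Step 1: u_0 = a_0 = (-2, 0, -4, 0).
Step 2: u_1 = a_1 − (-3/10)·u_0 = (2/5, -4, -1/5, 2).
Step 3: u_2 = a_2 − (-1/2)·u_0 − (40/101)·u_1 = (-16/101, 59/101, 8/101, 122/101).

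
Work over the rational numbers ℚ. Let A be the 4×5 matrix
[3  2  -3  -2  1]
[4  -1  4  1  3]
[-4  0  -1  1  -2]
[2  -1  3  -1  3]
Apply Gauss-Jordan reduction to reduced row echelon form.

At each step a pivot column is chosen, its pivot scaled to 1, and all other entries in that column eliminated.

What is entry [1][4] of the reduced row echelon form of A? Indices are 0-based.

[1] R0 /= 3  ⇒  (1, 2/3, -1, -2/3, 1/3)
     R1 -= 4·R0  ⇒  (0, -11/3, 8, 11/3, 5/3)
     R2 -= -4·R0  ⇒  (0, 8/3, -5, -5/3, -2/3)
     R3 -= 2·R0  ⇒  (0, -7/3, 5, 1/3, 7/3)
[2] R1 /= -11/3  ⇒  (0, 1, -24/11, -1, -5/11)
     R0 -= 2/3·R1  ⇒  (1, 0, 5/11, 0, 7/11)
     R2 -= 8/3·R1  ⇒  (0, 0, 9/11, 1, 6/11)
     R3 -= -7/3·R1  ⇒  (0, 0, -1/11, -2, 14/11)
[3] R2 /= 9/11  ⇒  (0, 0, 1, 11/9, 2/3)
     R0 -= 5/11·R2  ⇒  (1, 0, 0, -5/9, 1/3)
     R1 -= -24/11·R2  ⇒  (0, 1, 0, 5/3, 1)
     R3 -= -1/11·R2  ⇒  (0, 0, 0, -17/9, 4/3)
[4] R3 /= -17/9  ⇒  (0, 0, 0, 1, -12/17)
     R0 -= -5/9·R3  ⇒  (1, 0, 0, 0, -1/17)
     R1 -= 5/3·R3  ⇒  (0, 1, 0, 0, 37/17)
     R2 -= 11/9·R3  ⇒  (0, 0, 1, 0, 26/17)

M[1][4] = 37/17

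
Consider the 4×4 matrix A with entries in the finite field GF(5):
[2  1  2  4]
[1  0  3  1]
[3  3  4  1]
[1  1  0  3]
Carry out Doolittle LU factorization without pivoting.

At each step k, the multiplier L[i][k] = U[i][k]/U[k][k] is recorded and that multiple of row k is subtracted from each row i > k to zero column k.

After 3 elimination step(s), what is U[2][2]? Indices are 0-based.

U[2][2] = 2

Step 1: pivot at (0,0) is 2.
  row1 ← row1 − (3)·row0  ⇒  L[1][0]=3, U row1=(0, 2, 2, 4)
  row2 ← row2 − (4)·row0  ⇒  L[2][0]=4, U row2=(0, 4, 1, 0)
  row3 ← row3 − (3)·row0  ⇒  L[3][0]=3, U row3=(0, 3, 4, 1)
Step 2: pivot at (1,1) is 2.
  row2 ← row2 − (2)·row1  ⇒  L[2][1]=2, U row2=(0, 0, 2, 2)
  row3 ← row3 − (4)·row1  ⇒  L[3][1]=4, U row3=(0, 0, 1, 0)
Step 3: pivot at (2,2) is 2.
  row3 ← row3 − (3)·row2  ⇒  L[3][2]=3, U row3=(0, 0, 0, 4)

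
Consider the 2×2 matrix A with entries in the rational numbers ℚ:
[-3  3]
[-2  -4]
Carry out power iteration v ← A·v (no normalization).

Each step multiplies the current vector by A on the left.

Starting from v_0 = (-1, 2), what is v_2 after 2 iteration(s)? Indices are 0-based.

v_2 = (-45, 6)

v_0 = (-1, 2).
v_1 = A·v_0 = (9, -6).
v_2 = A·v_1 = (-45, 6).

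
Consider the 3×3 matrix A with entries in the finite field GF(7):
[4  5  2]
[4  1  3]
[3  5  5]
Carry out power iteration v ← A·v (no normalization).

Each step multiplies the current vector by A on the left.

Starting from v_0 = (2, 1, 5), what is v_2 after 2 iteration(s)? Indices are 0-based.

v_2 = (4, 0, 5)

v_0 = (2, 1, 5).
v_1 = A·v_0 = (2, 3, 1).
v_2 = A·v_1 = (4, 0, 5).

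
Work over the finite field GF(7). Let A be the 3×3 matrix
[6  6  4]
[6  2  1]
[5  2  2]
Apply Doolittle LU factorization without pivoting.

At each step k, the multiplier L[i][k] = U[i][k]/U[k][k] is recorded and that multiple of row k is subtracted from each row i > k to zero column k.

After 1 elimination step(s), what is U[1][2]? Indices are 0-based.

U[1][2] = 4

Step 1: pivot at (0,0) is 6.
  row1 ← row1 − (1)·row0  ⇒  L[1][0]=1, U row1=(0, 3, 4)
  row2 ← row2 − (2)·row0  ⇒  L[2][0]=2, U row2=(0, 4, 1)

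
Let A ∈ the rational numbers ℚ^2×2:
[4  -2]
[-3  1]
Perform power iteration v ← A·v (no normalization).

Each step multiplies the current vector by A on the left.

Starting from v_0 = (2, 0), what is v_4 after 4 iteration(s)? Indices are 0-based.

v_0 = (2, 0).
v_1 = A·v_0 = (8, -6).
v_2 = A·v_1 = (44, -30).
v_3 = A·v_2 = (236, -162).
v_4 = A·v_3 = (1268, -870).

v_4 = (1268, -870)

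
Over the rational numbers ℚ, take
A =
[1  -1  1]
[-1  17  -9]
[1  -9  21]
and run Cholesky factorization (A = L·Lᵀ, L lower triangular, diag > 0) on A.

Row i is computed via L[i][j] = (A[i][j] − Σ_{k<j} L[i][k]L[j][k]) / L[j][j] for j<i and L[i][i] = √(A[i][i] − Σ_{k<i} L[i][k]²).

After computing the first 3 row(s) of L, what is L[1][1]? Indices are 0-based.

L[1][1] = 4

Step 1: L[0][0] = √(1) = 1.
  L[1][0] = (-1) / L[0][0] = -1.
Step 2: L[1][1] = √(16) = 4.
  L[2][0] = (1) / L[0][0] = 1.
  L[2][1] = (-8) / L[1][1] = -2.
Step 3: L[2][2] = √(16) = 4.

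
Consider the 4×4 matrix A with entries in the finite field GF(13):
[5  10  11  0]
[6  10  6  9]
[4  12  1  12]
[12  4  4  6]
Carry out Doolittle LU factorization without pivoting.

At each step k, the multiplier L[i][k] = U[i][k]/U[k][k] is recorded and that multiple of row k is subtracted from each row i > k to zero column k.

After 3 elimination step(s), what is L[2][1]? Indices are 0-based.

Step 1: pivot at (0,0) is 5.
  row1 ← row1 − (9)·row0  ⇒  L[1][0]=9, U row1=(0, 11, 11, 9)
  row2 ← row2 − (6)·row0  ⇒  L[2][0]=6, U row2=(0, 4, 0, 12)
  row3 ← row3 − (5)·row0  ⇒  L[3][0]=5, U row3=(0, 6, 1, 6)
Step 2: pivot at (1,1) is 11.
  row2 ← row2 − (11)·row1  ⇒  L[2][1]=11, U row2=(0, 0, 9, 4)
  row3 ← row3 − (10)·row1  ⇒  L[3][1]=10, U row3=(0, 0, 8, 7)
Step 3: pivot at (2,2) is 9.
  row3 ← row3 − (11)·row2  ⇒  L[3][2]=11, U row3=(0, 0, 0, 2)

L[2][1] = 11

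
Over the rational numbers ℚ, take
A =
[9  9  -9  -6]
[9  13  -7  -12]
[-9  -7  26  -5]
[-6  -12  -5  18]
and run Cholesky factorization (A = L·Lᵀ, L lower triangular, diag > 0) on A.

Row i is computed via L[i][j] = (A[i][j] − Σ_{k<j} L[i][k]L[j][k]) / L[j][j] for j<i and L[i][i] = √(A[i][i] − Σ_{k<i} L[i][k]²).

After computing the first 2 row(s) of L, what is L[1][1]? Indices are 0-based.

L[1][1] = 2

Step 1: L[0][0] = √(9) = 3.
  L[1][0] = (9) / L[0][0] = 3.
Step 2: L[1][1] = √(4) = 2.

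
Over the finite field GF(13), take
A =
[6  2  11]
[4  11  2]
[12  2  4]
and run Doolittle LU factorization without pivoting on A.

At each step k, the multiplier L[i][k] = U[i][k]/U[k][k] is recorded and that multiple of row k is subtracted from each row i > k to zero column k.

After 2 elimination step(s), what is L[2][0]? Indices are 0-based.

L[2][0] = 2

[col 0] pivot 6
  R1 -= 5*R0 → (0, 1, 12)  (L[1][0] := 5)
  R2 -= 2*R0 → (0, 11, 8)  (L[2][0] := 2)
[col 1] pivot 1
  R2 -= 11*R1 → (0, 0, 6)  (L[2][1] := 11)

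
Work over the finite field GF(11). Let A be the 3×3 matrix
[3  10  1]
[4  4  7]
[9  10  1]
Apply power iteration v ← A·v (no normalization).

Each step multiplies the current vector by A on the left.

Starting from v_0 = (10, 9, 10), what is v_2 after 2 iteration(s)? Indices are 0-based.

v_0 = (10, 9, 10).
v_1 = A·v_0 = (9, 3, 3).
v_2 = A·v_1 = (5, 3, 4).

v_2 = (5, 3, 4)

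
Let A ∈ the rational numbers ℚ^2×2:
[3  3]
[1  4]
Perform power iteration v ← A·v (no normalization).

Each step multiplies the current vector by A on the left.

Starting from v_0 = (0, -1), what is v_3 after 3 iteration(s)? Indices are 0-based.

v_3 = (-120, -97)

v_0 = (0, -1).
v_1 = A·v_0 = (-3, -4).
v_2 = A·v_1 = (-21, -19).
v_3 = A·v_2 = (-120, -97).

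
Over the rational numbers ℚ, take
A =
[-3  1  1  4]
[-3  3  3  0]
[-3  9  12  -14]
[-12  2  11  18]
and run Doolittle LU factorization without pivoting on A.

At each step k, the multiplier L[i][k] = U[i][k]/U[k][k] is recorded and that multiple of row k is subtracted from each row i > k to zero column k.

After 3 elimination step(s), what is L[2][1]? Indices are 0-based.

L[2][1] = 4

k=0: U[0][0]=-3
  eliminate (1,0): mult=1, new row 1: (0, 2, 2, -4); set L[1][0]=1
  eliminate (2,0): mult=1, new row 2: (0, 8, 11, -18); set L[2][0]=1
  eliminate (3,0): mult=4, new row 3: (0, -2, 7, 2); set L[3][0]=4
k=1: U[1][1]=2
  eliminate (2,1): mult=4, new row 2: (0, 0, 3, -2); set L[2][1]=4
  eliminate (3,1): mult=-1, new row 3: (0, 0, 9, -2); set L[3][1]=-1
k=2: U[2][2]=3
  eliminate (3,2): mult=3, new row 3: (0, 0, 0, 4); set L[3][2]=3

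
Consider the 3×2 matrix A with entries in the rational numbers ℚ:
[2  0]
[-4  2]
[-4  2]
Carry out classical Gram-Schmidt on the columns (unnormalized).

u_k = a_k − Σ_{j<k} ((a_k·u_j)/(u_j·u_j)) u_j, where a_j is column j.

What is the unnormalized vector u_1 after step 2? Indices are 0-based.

Step 1: u_0 = a_0 = (2, -4, -4).
Step 2: u_1 = a_1 − (-4/9)·u_0 = (8/9, 2/9, 2/9).

u_1 = (8/9, 2/9, 2/9)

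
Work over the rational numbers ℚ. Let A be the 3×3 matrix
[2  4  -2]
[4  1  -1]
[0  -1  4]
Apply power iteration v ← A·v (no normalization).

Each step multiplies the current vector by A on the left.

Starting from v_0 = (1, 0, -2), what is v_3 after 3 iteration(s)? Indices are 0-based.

v_3 = (332, 284, -190)

v_0 = (1, 0, -2).
v_1 = A·v_0 = (6, 6, -8).
v_2 = A·v_1 = (52, 38, -38).
v_3 = A·v_2 = (332, 284, -190).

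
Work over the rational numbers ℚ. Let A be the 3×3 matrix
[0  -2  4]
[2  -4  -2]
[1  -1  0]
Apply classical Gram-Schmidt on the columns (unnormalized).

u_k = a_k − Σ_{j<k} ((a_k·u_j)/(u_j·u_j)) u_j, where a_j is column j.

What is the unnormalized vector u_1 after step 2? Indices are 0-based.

Step 1: u_0 = a_0 = (0, 2, 1).
Step 2: u_1 = a_1 − (-9/5)·u_0 = (-2, -2/5, 4/5).

u_1 = (-2, -2/5, 4/5)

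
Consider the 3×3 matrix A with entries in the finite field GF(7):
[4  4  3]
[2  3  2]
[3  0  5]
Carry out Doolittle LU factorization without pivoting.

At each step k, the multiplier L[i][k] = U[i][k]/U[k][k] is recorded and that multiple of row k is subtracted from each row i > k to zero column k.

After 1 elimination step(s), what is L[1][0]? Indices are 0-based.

L[1][0] = 4

[col 0] pivot 4
  R1 -= 4*R0 → (0, 1, 4)  (L[1][0] := 4)
  R2 -= 6*R0 → (0, 4, 1)  (L[2][0] := 6)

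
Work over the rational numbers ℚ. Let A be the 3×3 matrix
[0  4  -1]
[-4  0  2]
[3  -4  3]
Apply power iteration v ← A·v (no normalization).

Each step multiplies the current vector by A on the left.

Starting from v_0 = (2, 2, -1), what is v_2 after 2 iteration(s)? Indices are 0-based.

v_0 = (2, 2, -1).
v_1 = A·v_0 = (9, -10, -5).
v_2 = A·v_1 = (-35, -46, 52).

v_2 = (-35, -46, 52)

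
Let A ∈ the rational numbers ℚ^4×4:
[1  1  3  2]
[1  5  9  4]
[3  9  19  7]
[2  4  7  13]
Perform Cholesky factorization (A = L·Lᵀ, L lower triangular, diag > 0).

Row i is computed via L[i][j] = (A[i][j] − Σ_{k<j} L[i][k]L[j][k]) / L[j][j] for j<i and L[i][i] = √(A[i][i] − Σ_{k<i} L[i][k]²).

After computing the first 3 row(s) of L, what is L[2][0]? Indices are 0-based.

L[2][0] = 3

Step 1: L[0][0] = √(1) = 1.
  L[1][0] = (1) / L[0][0] = 1.
Step 2: L[1][1] = √(4) = 2.
  L[2][0] = (3) / L[0][0] = 3.
  L[2][1] = (6) / L[1][1] = 3.
Step 3: L[2][2] = √(1) = 1.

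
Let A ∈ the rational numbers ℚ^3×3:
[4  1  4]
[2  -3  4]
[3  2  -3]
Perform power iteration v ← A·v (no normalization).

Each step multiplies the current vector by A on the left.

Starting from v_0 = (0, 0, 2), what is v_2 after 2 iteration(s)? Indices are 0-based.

v_2 = (16, -32, 58)

v_0 = (0, 0, 2).
v_1 = A·v_0 = (8, 8, -6).
v_2 = A·v_1 = (16, -32, 58).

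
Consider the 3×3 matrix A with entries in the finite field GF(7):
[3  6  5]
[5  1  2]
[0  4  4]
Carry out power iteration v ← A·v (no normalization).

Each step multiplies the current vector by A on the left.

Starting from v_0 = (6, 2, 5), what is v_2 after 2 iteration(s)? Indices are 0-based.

v_0 = (6, 2, 5).
v_1 = A·v_0 = (6, 0, 0).
v_2 = A·v_1 = (4, 2, 0).

v_2 = (4, 2, 0)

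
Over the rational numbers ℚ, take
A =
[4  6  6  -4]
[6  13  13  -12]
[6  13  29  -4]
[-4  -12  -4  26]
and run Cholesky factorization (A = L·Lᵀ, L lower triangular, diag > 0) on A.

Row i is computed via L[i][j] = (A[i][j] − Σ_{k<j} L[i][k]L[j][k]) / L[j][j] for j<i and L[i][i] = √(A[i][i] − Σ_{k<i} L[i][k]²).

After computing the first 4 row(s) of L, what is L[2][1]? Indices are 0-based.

L[2][1] = 2

Step 1: L[0][0] = √(4) = 2.
  L[1][0] = (6) / L[0][0] = 3.
Step 2: L[1][1] = √(4) = 2.
  L[2][0] = (6) / L[0][0] = 3.
  L[2][1] = (4) / L[1][1] = 2.
Step 3: L[2][2] = √(16) = 4.
  L[3][0] = (-4) / L[0][0] = -2.
  L[3][1] = (-6) / L[1][1] = -3.
  L[3][2] = (8) / L[2][2] = 2.
Step 4: L[3][3] = √(9) = 3.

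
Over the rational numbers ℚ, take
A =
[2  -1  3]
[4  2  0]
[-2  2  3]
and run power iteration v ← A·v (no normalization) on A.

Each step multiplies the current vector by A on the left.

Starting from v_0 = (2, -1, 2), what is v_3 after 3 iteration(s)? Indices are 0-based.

v_3 = (-54, 176, 50)

v_0 = (2, -1, 2).
v_1 = A·v_0 = (11, 6, 0).
v_2 = A·v_1 = (16, 56, -10).
v_3 = A·v_2 = (-54, 176, 50).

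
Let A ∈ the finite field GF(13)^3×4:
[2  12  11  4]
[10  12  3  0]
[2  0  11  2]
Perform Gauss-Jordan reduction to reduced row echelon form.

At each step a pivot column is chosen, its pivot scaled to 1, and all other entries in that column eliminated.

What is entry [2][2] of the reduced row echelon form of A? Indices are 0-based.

[1] R0 /= 2  ⇒  (1, 6, 12, 2)
     R1 -= 10·R0  ⇒  (0, 4, 0, 6)
     R2 -= 2·R0  ⇒  (0, 1, 0, 11)
[2] R1 /= 4  ⇒  (0, 1, 0, 8)
     R0 -= 6·R1  ⇒  (1, 0, 12, 6)
     R2 -= 1·R1  ⇒  (0, 0, 0, 3)
column 2 empty below row 2
[3] R2 /= 3  ⇒  (0, 0, 0, 1)
     R0 -= 6·R2  ⇒  (1, 0, 12, 0)
     R1 -= 8·R2  ⇒  (0, 1, 0, 0)

M[2][2] = 0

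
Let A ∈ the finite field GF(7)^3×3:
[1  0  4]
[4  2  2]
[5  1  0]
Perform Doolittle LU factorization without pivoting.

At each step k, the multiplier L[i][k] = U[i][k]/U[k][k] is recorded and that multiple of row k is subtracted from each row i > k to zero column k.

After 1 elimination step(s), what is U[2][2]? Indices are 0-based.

U[2][2] = 1

Step 1: pivot at (0,0) is 1.
  row1 ← row1 − (4)·row0  ⇒  L[1][0]=4, U row1=(0, 2, 0)
  row2 ← row2 − (5)·row0  ⇒  L[2][0]=5, U row2=(0, 1, 1)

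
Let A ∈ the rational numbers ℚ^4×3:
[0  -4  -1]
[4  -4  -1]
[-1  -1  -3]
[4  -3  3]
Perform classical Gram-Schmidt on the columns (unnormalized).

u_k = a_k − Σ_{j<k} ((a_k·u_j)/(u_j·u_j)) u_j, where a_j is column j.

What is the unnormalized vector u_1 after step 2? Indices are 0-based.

Step 1: u_0 = a_0 = (0, 4, -1, 4).
Step 2: u_1 = a_1 − (-9/11)·u_0 = (-4, -8/11, -20/11, 3/11).

u_1 = (-4, -8/11, -20/11, 3/11)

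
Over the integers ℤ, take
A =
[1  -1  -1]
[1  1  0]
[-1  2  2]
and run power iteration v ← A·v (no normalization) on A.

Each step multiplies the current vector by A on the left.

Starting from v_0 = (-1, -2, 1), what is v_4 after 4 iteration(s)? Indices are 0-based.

v_4 = (40, 16, -65)

v_0 = (-1, -2, 1).
v_1 = A·v_0 = (0, -3, -1).
v_2 = A·v_1 = (4, -3, -8).
v_3 = A·v_2 = (15, 1, -26).
v_4 = A·v_3 = (40, 16, -65).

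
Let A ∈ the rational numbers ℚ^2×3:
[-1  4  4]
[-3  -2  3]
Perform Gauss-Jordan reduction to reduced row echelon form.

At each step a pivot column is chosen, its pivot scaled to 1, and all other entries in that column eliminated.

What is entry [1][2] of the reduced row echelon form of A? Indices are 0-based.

[1] R0 /= -1  ⇒  (1, -4, -4)
     R1 -= -3·R0  ⇒  (0, -14, -9)
[2] R1 /= -14  ⇒  (0, 1, 9/14)
     R0 -= -4·R1  ⇒  (1, 0, -10/7)

M[1][2] = 9/14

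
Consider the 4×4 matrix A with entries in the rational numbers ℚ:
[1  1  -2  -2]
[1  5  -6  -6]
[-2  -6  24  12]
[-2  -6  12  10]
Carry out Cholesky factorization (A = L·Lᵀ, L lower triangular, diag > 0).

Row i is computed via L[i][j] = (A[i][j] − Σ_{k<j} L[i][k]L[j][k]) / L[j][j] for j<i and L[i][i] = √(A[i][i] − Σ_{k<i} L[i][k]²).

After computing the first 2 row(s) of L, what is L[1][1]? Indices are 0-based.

L[1][1] = 2

Step 1: L[0][0] = √(1) = 1.
  L[1][0] = (1) / L[0][0] = 1.
Step 2: L[1][1] = √(4) = 2.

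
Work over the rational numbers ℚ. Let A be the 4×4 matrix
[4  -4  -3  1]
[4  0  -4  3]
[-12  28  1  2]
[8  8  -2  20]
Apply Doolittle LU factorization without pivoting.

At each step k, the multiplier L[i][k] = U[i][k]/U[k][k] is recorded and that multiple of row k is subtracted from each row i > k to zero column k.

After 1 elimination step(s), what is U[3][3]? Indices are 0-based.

U[3][3] = 18

k=0: U[0][0]=4
  eliminate (1,0): mult=1, new row 1: (0, 4, -1, 2); set L[1][0]=1
  eliminate (2,0): mult=-3, new row 2: (0, 16, -8, 5); set L[2][0]=-3
  eliminate (3,0): mult=2, new row 3: (0, 16, 4, 18); set L[3][0]=2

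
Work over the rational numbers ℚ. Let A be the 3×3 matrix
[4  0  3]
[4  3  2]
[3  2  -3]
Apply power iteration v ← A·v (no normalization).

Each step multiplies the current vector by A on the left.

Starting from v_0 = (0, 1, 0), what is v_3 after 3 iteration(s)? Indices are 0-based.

v_3 = (24, 63, 44)

v_0 = (0, 1, 0).
v_1 = A·v_0 = (0, 3, 2).
v_2 = A·v_1 = (6, 13, 0).
v_3 = A·v_2 = (24, 63, 44).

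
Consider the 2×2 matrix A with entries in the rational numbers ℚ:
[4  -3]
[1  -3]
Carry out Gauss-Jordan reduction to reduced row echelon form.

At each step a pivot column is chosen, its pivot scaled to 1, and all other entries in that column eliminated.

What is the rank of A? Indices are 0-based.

[1] R0 /= 4  ⇒  (1, -3/4)
     R1 -= 1·R0  ⇒  (0, -9/4)
[2] R1 /= -9/4  ⇒  (0, 1)
     R0 -= -3/4·R1  ⇒  (1, 0)

rank = 2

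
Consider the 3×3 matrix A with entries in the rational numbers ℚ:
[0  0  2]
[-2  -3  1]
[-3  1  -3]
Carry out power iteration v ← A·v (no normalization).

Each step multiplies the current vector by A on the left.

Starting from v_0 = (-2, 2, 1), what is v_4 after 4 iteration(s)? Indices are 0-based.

v_0 = (-2, 2, 1).
v_1 = A·v_0 = (2, -1, 5).
v_2 = A·v_1 = (10, 4, -22).
v_3 = A·v_2 = (-44, -54, 40).
v_4 = A·v_3 = (80, 290, -42).

v_4 = (80, 290, -42)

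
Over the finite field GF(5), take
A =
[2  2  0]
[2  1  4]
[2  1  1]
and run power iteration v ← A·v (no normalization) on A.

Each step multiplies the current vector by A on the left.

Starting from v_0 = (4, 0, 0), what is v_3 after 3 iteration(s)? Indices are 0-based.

v_0 = (4, 0, 0).
v_1 = A·v_0 = (3, 3, 3).
v_2 = A·v_1 = (2, 1, 2).
v_3 = A·v_2 = (1, 3, 2).

v_3 = (1, 3, 2)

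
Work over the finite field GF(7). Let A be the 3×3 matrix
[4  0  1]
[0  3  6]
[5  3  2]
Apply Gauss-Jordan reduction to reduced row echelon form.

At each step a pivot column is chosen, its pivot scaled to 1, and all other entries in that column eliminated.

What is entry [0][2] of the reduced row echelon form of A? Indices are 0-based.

M[0][2] = 2

[1] R0 /= 4  ⇒  (1, 0, 2)
     R2 -= 5·R0  ⇒  (0, 3, 6)
[2] R1 /= 3  ⇒  (0, 1, 2)
     R2 -= 3·R1  ⇒  (0, 0, 0)
column 2 empty below row 2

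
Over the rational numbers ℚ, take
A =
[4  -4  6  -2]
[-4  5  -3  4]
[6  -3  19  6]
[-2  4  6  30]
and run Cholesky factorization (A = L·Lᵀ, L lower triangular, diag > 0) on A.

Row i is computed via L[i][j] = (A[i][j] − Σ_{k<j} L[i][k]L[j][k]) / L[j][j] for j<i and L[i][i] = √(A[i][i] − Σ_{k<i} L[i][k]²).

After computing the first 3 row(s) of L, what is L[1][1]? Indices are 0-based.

L[1][1] = 1

Step 1: L[0][0] = √(4) = 2.
  L[1][0] = (-4) / L[0][0] = -2.
Step 2: L[1][1] = √(1) = 1.
  L[2][0] = (6) / L[0][0] = 3.
  L[2][1] = (3) / L[1][1] = 3.
Step 3: L[2][2] = √(1) = 1.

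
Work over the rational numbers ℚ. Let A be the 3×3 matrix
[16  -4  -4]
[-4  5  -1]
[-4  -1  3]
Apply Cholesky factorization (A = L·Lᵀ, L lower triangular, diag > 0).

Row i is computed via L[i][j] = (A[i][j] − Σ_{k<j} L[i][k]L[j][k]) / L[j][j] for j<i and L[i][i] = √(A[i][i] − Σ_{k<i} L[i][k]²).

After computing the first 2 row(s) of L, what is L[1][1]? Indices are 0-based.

Step 1: L[0][0] = √(16) = 4.
  L[1][0] = (-4) / L[0][0] = -1.
Step 2: L[1][1] = √(4) = 2.

L[1][1] = 2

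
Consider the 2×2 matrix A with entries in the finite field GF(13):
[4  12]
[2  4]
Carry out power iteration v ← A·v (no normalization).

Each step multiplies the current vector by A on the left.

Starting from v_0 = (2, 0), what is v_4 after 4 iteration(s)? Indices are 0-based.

v_4 = (6, 12)

v_0 = (2, 0).
v_1 = A·v_0 = (8, 4).
v_2 = A·v_1 = (2, 6).
v_3 = A·v_2 = (2, 2).
v_4 = A·v_3 = (6, 12).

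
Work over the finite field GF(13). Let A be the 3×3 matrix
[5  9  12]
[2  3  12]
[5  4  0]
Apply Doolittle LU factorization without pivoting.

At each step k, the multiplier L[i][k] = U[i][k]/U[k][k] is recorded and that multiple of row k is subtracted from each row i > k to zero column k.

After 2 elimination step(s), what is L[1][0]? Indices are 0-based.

Step 1: pivot at (0,0) is 5.
  row1 ← row1 − (3)·row0  ⇒  L[1][0]=3, U row1=(0, 2, 2)
  row2 ← row2 − (1)·row0  ⇒  L[2][0]=1, U row2=(0, 8, 1)
Step 2: pivot at (1,1) is 2.
  row2 ← row2 − (4)·row1  ⇒  L[2][1]=4, U row2=(0, 0, 6)

L[1][0] = 3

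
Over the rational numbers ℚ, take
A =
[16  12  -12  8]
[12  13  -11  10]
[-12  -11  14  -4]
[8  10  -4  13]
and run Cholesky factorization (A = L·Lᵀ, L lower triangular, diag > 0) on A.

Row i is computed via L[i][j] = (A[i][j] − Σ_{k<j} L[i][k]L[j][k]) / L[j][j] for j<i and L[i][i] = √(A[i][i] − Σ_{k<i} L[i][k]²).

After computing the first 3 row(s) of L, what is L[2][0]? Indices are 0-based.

Step 1: L[0][0] = √(16) = 4.
  L[1][0] = (12) / L[0][0] = 3.
Step 2: L[1][1] = √(4) = 2.
  L[2][0] = (-12) / L[0][0] = -3.
  L[2][1] = (-2) / L[1][1] = -1.
Step 3: L[2][2] = √(4) = 2.

L[2][0] = -3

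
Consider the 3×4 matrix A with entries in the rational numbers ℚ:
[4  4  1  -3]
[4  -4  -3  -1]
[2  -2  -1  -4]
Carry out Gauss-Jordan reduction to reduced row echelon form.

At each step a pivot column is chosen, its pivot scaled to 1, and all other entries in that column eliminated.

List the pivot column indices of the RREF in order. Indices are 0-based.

pivot columns: 0, 1, 2

[1] R0 /= 4  ⇒  (1, 1, 1/4, -3/4)
     R1 -= 4·R0  ⇒  (0, -8, -4, 2)
     R2 -= 2·R0  ⇒  (0, -4, -3/2, -5/2)
[2] R1 /= -8  ⇒  (0, 1, 1/2, -1/4)
     R0 -= 1·R1  ⇒  (1, 0, -1/4, -1/2)
     R2 -= -4·R1  ⇒  (0, 0, 1/2, -7/2)
[3] R2 /= 1/2  ⇒  (0, 0, 1, -7)
     R0 -= -1/4·R2  ⇒  (1, 0, 0, -9/4)
     R1 -= 1/2·R2  ⇒  (0, 1, 0, 13/4)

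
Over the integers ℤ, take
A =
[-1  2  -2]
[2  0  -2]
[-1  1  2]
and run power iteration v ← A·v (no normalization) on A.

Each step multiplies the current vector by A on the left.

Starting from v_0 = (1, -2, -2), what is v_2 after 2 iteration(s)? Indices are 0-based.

v_0 = (1, -2, -2).
v_1 = A·v_0 = (-1, 6, -7).
v_2 = A·v_1 = (27, 12, -7).

v_2 = (27, 12, -7)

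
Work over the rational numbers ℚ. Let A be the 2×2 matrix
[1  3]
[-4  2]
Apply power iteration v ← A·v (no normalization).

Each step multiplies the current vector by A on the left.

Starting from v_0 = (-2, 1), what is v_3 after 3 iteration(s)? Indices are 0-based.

v_3 = (79, -92)

v_0 = (-2, 1).
v_1 = A·v_0 = (1, 10).
v_2 = A·v_1 = (31, 16).
v_3 = A·v_2 = (79, -92).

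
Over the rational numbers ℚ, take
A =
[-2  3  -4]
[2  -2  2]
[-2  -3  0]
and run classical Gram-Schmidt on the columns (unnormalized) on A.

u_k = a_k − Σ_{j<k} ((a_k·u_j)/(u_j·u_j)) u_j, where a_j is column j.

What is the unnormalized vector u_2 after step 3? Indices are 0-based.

Step 1: u_0 = a_0 = (-2, 2, -2).
Step 2: u_1 = a_1 − (-1/3)·u_0 = (7/3, -4/3, -11/3).
Step 3: u_2 = a_2 − (1)·u_0 − (-18/31)·u_1 = (-20/31, -24/31, -4/31).

u_2 = (-20/31, -24/31, -4/31)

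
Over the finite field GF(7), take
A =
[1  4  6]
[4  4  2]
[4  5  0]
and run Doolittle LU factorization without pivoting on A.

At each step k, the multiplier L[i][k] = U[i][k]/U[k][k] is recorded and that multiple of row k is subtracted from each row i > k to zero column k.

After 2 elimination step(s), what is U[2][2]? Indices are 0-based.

U[2][2] = 2

[col 0] pivot 1
  R1 -= 4*R0 → (0, 2, 6)  (L[1][0] := 4)
  R2 -= 4*R0 → (0, 3, 4)  (L[2][0] := 4)
[col 1] pivot 2
  R2 -= 5*R1 → (0, 0, 2)  (L[2][1] := 5)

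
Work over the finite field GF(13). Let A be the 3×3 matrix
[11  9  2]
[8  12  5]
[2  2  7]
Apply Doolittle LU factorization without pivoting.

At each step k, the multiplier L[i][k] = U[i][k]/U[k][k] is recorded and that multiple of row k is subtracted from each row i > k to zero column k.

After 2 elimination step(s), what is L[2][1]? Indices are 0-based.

L[2][1] = 7

k=0: U[0][0]=11
  eliminate (1,0): mult=9, new row 1: (0, 9, 0); set L[1][0]=9
  eliminate (2,0): mult=12, new row 2: (0, 11, 9); set L[2][0]=12
k=1: U[1][1]=9
  eliminate (2,1): mult=7, new row 2: (0, 0, 9); set L[2][1]=7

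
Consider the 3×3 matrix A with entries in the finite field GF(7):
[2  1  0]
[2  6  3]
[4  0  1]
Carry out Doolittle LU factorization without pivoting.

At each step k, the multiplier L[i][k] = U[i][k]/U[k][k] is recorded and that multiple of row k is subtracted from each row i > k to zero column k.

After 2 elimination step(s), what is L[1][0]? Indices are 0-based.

Step 1: pivot at (0,0) is 2.
  row1 ← row1 − (1)·row0  ⇒  L[1][0]=1, U row1=(0, 5, 3)
  row2 ← row2 − (2)·row0  ⇒  L[2][0]=2, U row2=(0, 5, 1)
Step 2: pivot at (1,1) is 5.
  row2 ← row2 − (1)·row1  ⇒  L[2][1]=1, U row2=(0, 0, 5)

L[1][0] = 1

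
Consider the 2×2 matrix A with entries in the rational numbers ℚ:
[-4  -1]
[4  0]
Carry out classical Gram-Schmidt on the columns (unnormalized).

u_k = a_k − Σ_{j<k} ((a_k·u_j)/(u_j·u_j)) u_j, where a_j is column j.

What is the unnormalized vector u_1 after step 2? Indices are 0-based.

Step 1: u_0 = a_0 = (-4, 4).
Step 2: u_1 = a_1 − (1/8)·u_0 = (-1/2, -1/2).

u_1 = (-1/2, -1/2)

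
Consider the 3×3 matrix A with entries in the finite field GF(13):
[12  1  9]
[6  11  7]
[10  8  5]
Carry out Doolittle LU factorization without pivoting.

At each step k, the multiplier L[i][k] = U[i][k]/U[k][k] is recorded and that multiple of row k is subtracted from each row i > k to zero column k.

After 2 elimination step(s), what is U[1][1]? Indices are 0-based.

U[1][1] = 4

Step 1: pivot at (0,0) is 12.
  row1 ← row1 − (7)·row0  ⇒  L[1][0]=7, U row1=(0, 4, 9)
  row2 ← row2 − (3)·row0  ⇒  L[2][0]=3, U row2=(0, 5, 4)
Step 2: pivot at (1,1) is 4.
  row2 ← row2 − (11)·row1  ⇒  L[2][1]=11, U row2=(0, 0, 9)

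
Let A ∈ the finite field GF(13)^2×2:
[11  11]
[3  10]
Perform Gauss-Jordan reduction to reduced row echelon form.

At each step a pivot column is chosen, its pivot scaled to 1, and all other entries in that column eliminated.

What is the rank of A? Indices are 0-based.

step 1: normalize row 0 (÷11) = (1, 1)
  row 1: subtract 3×row0 = (0, 7)
step 2: normalize row 1 (÷7) = (0, 1)
  row 0: subtract 1×row1 = (1, 0)

rank = 2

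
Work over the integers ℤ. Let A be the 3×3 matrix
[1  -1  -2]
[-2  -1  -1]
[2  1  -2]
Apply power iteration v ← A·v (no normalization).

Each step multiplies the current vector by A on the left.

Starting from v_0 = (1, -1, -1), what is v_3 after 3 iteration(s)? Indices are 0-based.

v_0 = (1, -1, -1).
v_1 = A·v_0 = (4, 0, 3).
v_2 = A·v_1 = (-2, -11, 2).
v_3 = A·v_2 = (5, 13, -19).

v_3 = (5, 13, -19)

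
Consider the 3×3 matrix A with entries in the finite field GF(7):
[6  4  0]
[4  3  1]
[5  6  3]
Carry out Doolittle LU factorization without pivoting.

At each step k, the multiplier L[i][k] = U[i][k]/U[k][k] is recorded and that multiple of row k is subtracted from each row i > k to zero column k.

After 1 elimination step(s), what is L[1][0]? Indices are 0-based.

k=0: U[0][0]=6
  eliminate (1,0): mult=3, new row 1: (0, 5, 1); set L[1][0]=3
  eliminate (2,0): mult=2, new row 2: (0, 5, 3); set L[2][0]=2

L[1][0] = 3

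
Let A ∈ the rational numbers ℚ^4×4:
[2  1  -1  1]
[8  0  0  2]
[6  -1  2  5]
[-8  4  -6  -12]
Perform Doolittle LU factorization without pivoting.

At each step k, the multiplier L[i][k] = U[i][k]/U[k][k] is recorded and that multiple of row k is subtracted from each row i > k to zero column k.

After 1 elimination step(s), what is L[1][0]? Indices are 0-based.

Step 1: pivot at (0,0) is 2.
  row1 ← row1 − (4)·row0  ⇒  L[1][0]=4, U row1=(0, -4, 4, -2)
  row2 ← row2 − (3)·row0  ⇒  L[2][0]=3, U row2=(0, -4, 5, 2)
  row3 ← row3 − (-4)·row0  ⇒  L[3][0]=-4, U row3=(0, 8, -10, -8)

L[1][0] = 4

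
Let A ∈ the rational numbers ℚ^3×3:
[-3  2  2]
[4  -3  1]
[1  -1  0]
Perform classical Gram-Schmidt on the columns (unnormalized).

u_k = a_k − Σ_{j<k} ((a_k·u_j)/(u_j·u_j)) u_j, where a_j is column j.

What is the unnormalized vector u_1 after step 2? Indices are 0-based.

Step 1: u_0 = a_0 = (-3, 4, 1).
Step 2: u_1 = a_1 − (-19/26)·u_0 = (-5/26, -1/13, -7/26).

u_1 = (-5/26, -1/13, -7/26)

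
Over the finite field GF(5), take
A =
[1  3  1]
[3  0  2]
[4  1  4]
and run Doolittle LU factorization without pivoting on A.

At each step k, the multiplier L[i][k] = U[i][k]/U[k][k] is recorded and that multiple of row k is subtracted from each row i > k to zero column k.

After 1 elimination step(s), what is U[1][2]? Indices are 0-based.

U[1][2] = 4

Step 1: pivot at (0,0) is 1.
  row1 ← row1 − (3)·row0  ⇒  L[1][0]=3, U row1=(0, 1, 4)
  row2 ← row2 − (4)·row0  ⇒  L[2][0]=4, U row2=(0, 4, 0)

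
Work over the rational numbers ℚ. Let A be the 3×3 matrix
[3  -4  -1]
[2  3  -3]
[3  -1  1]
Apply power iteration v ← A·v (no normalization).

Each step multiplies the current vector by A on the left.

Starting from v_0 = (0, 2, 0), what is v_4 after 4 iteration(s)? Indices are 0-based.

v_0 = (0, 2, 0).
v_1 = A·v_0 = (-8, 6, -2).
v_2 = A·v_1 = (-46, 8, -32).
v_3 = A·v_2 = (-138, 28, -178).
v_4 = A·v_3 = (-348, 342, -620).

v_4 = (-348, 342, -620)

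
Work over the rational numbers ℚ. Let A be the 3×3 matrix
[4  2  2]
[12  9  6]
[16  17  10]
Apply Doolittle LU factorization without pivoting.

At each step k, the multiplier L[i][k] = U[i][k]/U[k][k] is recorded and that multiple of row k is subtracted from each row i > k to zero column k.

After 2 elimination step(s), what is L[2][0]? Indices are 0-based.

Step 1: pivot at (0,0) is 4.
  row1 ← row1 − (3)·row0  ⇒  L[1][0]=3, U row1=(0, 3, 0)
  row2 ← row2 − (4)·row0  ⇒  L[2][0]=4, U row2=(0, 9, 2)
Step 2: pivot at (1,1) is 3.
  row2 ← row2 − (3)·row1  ⇒  L[2][1]=3, U row2=(0, 0, 2)

L[2][0] = 4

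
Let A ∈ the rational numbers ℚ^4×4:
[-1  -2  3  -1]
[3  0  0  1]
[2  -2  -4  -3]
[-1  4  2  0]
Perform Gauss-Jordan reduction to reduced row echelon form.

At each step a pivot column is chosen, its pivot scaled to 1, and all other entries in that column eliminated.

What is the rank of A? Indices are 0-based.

[1] R0 /= -1  ⇒  (1, 2, -3, 1)
     R1 -= 3·R0  ⇒  (0, -6, 9, -2)
     R2 -= 2·R0  ⇒  (0, -6, 2, -5)
     R3 -= -1·R0  ⇒  (0, 6, -1, 1)
[2] R1 /= -6  ⇒  (0, 1, -3/2, 1/3)
     R0 -= 2·R1  ⇒  (1, 0, 0, 1/3)
     R2 -= -6·R1  ⇒  (0, 0, -7, -3)
     R3 -= 6·R1  ⇒  (0, 0, 8, -1)
[3] R2 /= -7  ⇒  (0, 0, 1, 3/7)
     R1 -= -3/2·R2  ⇒  (0, 1, 0, 41/42)
     R3 -= 8·R2  ⇒  (0, 0, 0, -31/7)
[4] R3 /= -31/7  ⇒  (0, 0, 0, 1)
     R0 -= 1/3·R3  ⇒  (1, 0, 0, 0)
     R1 -= 41/42·R3  ⇒  (0, 1, 0, 0)
     R2 -= 3/7·R3  ⇒  (0, 0, 1, 0)

rank = 4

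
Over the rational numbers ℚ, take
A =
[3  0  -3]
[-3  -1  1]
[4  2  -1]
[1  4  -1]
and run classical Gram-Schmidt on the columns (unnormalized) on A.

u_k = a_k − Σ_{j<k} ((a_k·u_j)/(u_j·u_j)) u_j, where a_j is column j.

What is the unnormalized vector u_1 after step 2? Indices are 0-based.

Step 1: u_0 = a_0 = (3, -3, 4, 1).
Step 2: u_1 = a_1 − (3/7)·u_0 = (-9/7, 2/7, 2/7, 25/7).

u_1 = (-9/7, 2/7, 2/7, 25/7)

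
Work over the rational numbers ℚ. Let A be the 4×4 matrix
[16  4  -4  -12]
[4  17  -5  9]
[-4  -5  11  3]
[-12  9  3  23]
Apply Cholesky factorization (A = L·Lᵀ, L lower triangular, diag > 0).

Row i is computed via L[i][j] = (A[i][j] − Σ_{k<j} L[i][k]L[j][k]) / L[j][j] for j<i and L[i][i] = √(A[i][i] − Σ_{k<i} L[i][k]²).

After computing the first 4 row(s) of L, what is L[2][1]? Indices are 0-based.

L[2][1] = -1

Step 1: L[0][0] = √(16) = 4.
  L[1][0] = (4) / L[0][0] = 1.
Step 2: L[1][1] = √(16) = 4.
  L[2][0] = (-4) / L[0][0] = -1.
  L[2][1] = (-4) / L[1][1] = -1.
Step 3: L[2][2] = √(9) = 3.
  L[3][0] = (-12) / L[0][0] = -3.
  L[3][1] = (12) / L[1][1] = 3.
  L[3][2] = (3) / L[2][2] = 1.
Step 4: L[3][3] = √(4) = 2.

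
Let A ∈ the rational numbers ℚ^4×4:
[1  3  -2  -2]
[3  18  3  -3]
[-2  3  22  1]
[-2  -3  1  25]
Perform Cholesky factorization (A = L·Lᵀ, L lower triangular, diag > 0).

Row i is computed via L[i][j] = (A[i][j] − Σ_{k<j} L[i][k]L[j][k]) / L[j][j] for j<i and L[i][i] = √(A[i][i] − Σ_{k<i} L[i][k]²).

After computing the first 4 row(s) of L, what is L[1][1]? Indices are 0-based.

L[1][1] = 3

Step 1: L[0][0] = √(1) = 1.
  L[1][0] = (3) / L[0][0] = 3.
Step 2: L[1][1] = √(9) = 3.
  L[2][0] = (-2) / L[0][0] = -2.
  L[2][1] = (9) / L[1][1] = 3.
Step 3: L[2][2] = √(9) = 3.
  L[3][0] = (-2) / L[0][0] = -2.
  L[3][1] = (3) / L[1][1] = 1.
  L[3][2] = (-6) / L[2][2] = -2.
Step 4: L[3][3] = √(16) = 4.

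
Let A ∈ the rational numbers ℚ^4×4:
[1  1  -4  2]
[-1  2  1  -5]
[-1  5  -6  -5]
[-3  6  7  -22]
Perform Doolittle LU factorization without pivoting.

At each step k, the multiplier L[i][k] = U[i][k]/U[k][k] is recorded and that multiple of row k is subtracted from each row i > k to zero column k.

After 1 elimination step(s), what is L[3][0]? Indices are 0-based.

[col 0] pivot 1
  R1 -= -1*R0 → (0, 3, -3, -3)  (L[1][0] := -1)
  R2 -= -1*R0 → (0, 6, -10, -3)  (L[2][0] := -1)
  R3 -= -3*R0 → (0, 9, -5, -16)  (L[3][0] := -3)

L[3][0] = -3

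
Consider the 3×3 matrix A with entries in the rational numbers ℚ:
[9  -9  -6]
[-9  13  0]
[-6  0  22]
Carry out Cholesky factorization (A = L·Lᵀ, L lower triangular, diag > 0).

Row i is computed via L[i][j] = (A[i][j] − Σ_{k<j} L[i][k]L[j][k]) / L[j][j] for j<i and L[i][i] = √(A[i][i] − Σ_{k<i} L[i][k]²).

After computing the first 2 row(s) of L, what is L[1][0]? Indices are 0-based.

L[1][0] = -3

Step 1: L[0][0] = √(9) = 3.
  L[1][0] = (-9) / L[0][0] = -3.
Step 2: L[1][1] = √(4) = 2.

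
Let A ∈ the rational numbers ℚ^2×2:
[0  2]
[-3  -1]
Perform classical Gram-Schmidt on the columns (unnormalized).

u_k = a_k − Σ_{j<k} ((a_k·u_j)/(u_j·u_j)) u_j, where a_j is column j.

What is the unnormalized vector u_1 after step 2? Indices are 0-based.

Step 1: u_0 = a_0 = (0, -3).
Step 2: u_1 = a_1 − (1/3)·u_0 = (2, 0).

u_1 = (2, 0)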